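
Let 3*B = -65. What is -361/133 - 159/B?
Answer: 2104/455 ≈ 4.6242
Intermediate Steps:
B = -65/3 (B = (⅓)*(-65) = -65/3 ≈ -21.667)
-361/133 - 159/B = -361/133 - 159/(-65/3) = -361*1/133 - 159*(-3/65) = -19/7 + 477/65 = 2104/455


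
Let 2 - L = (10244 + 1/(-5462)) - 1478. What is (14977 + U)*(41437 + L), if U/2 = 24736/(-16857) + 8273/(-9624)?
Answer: 72246234287445708887/147684986136 ≈ 4.8919e+8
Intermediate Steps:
L = -47868967/5462 (L = 2 - ((10244 + 1/(-5462)) - 1478) = 2 - ((10244 - 1/5462) - 1478) = 2 - (55952727/5462 - 1478) = 2 - 1*47879891/5462 = 2 - 47879891/5462 = -47868967/5462 ≈ -8764.0)
U = -125839075/27038628 (U = 2*(24736/(-16857) + 8273/(-9624)) = 2*(24736*(-1/16857) + 8273*(-1/9624)) = 2*(-24736/16857 - 8273/9624) = 2*(-125839075/54077256) = -125839075/27038628 ≈ -4.6540)
(14977 + U)*(41437 + L) = (14977 - 125839075/27038628)*(41437 - 47868967/5462) = (404831692481/27038628)*(178459927/5462) = 72246234287445708887/147684986136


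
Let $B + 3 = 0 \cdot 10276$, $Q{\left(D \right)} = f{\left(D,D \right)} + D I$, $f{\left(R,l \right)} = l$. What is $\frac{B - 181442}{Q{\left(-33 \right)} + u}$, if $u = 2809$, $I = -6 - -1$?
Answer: $- \frac{181445}{2941} \approx -61.695$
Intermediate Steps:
$I = -5$ ($I = -6 + 1 = -5$)
$Q{\left(D \right)} = - 4 D$ ($Q{\left(D \right)} = D + D \left(-5\right) = D - 5 D = - 4 D$)
$B = -3$ ($B = -3 + 0 \cdot 10276 = -3 + 0 = -3$)
$\frac{B - 181442}{Q{\left(-33 \right)} + u} = \frac{-3 - 181442}{\left(-4\right) \left(-33\right) + 2809} = - \frac{181445}{132 + 2809} = - \frac{181445}{2941}$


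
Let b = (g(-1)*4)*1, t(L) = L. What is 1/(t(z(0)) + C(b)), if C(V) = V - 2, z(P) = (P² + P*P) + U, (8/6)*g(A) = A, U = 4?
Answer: -1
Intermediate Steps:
g(A) = 3*A/4
z(P) = 4 + 2*P² (z(P) = (P² + P*P) + 4 = (P² + P²) + 4 = 2*P² + 4 = 4 + 2*P²)
b = -3 (b = (((¾)*(-1))*4)*1 = -¾*4*1 = -3*1 = -3)
C(V) = -2 + V
1/(t(z(0)) + C(b)) = 1/((4 + 2*0²) + (-2 - 3)) = 1/((4 + 2*0) - 5) = 1/((4 + 0) - 5) = 1/(4 - 5) = 1/(-1) = -1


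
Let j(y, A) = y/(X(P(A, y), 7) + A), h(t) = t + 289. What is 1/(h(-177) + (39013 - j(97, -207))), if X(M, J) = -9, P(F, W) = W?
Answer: 216/8451097 ≈ 2.5559e-5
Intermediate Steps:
h(t) = 289 + t
j(y, A) = y/(-9 + A)
1/(h(-177) + (39013 - j(97, -207))) = 1/((289 - 177) + (39013 - 97/(-9 - 207))) = 1/(112 + (39013 - 97/(-216))) = 1/(112 + (39013 - 97*(-1)/216)) = 1/(112 + (39013 - 1*(-97/216))) = 1/(112 + (39013 + 97/216)) = 1/(112 + 8426905/216) = 1/(8451097/216) = 216/8451097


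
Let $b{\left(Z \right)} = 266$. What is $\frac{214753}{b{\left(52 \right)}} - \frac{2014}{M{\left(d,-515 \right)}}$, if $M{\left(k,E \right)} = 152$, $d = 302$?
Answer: $\frac{60351}{76} \approx 794.09$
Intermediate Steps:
$\frac{214753}{b{\left(52 \right)}} - \frac{2014}{M{\left(d,-515 \right)}} = \frac{214753}{266} - \frac{2014}{152} = 214753 \cdot \frac{1}{266} - \frac{53}{4} = \frac{30679}{38} - \frac{53}{4} = \frac{60351}{76}$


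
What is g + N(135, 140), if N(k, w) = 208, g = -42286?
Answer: -42078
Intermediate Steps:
g + N(135, 140) = -42286 + 208 = -42078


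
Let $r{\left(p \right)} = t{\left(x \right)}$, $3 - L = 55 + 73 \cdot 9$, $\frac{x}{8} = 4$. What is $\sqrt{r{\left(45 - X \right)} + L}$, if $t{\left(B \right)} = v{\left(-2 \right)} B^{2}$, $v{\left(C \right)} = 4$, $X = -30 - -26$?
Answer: $\sqrt{3387} \approx 58.198$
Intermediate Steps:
$X = -4$ ($X = -30 + 26 = -4$)
$x = 32$ ($x = 8 \cdot 4 = 32$)
$t{\left(B \right)} = 4 B^{2}$
$L = -709$ ($L = 3 - \left(55 + 73 \cdot 9\right) = 3 - \left(55 + 657\right) = 3 - 712 = -709$)
$r{\left(p \right)} = 4096$ ($r{\left(p \right)} = 4 \cdot 32^{2} = 4 \cdot 1024 = 4096$)
$\sqrt{r{\left(45 - X \right)} + L} = \sqrt{4096 - 709} = \sqrt{3387}$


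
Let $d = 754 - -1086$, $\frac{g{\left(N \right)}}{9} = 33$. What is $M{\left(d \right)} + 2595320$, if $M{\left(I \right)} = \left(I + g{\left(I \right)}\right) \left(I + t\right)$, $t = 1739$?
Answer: $10243643$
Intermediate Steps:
$g{\left(N \right)} = 297$ ($g{\left(N \right)} = 9 \cdot 33 = 297$)
$d = 1840$ ($d = 754 + 1086 = 1840$)
$M{\left(I \right)} = \left(297 + I\right) \left(1739 + I\right)$ ($M{\left(I \right)} = \left(I + 297\right) \left(I + 1739\right) = \left(297 + I\right) \left(1739 + I\right)$)
$M{\left(d \right)} + 2595320 = \left(516483 + 1840^{2} + 2036 \cdot 1840\right) + 2595320 = \left(516483 + 3385600 + 3746240\right) + 2595320 = 7648323 + 2595320 = 10243643$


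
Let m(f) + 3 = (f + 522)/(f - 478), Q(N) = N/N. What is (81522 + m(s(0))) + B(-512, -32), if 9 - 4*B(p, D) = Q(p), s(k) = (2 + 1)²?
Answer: 38232818/469 ≈ 81520.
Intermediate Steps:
Q(N) = 1
s(k) = 9 (s(k) = 3² = 9)
m(f) = -3 + (522 + f)/(-478 + f) (m(f) = -3 + (f + 522)/(f - 478) = -3 + (522 + f)/(-478 + f))
B(p, D) = 2 (B(p, D) = 9/4 - ¼*1 = 9/4 - ¼ = 2)
(81522 + m(s(0))) + B(-512, -32) = (81522 + 2*(978 - 1*9)/(-478 + 9)) + 2 = (81522 + 2*(978 - 9)/(-469)) + 2 = (81522 + 2*(-1/469)*969) + 2 = (81522 - 1938/469) + 2 = 38231880/469 + 2 = 38232818/469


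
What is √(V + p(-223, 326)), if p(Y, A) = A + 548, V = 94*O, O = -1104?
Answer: I*√102902 ≈ 320.78*I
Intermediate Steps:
V = -103776 (V = 94*(-1104) = -103776)
p(Y, A) = 548 + A
√(V + p(-223, 326)) = √(-103776 + (548 + 326)) = √(-103776 + 874) = √(-102902) = I*√102902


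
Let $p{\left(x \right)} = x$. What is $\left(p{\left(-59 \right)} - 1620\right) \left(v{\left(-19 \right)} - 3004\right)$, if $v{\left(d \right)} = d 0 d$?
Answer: $5043716$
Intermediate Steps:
$v{\left(d \right)} = 0$ ($v{\left(d \right)} = 0 d = 0$)
$\left(p{\left(-59 \right)} - 1620\right) \left(v{\left(-19 \right)} - 3004\right) = \left(-59 - 1620\right) \left(0 - 3004\right) = \left(-1679\right) \left(-3004\right) = 5043716$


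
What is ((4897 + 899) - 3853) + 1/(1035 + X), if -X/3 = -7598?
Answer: 46299748/23829 ≈ 1943.0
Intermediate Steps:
X = 22794 (X = -3*(-7598) = 22794)
((4897 + 899) - 3853) + 1/(1035 + X) = ((4897 + 899) - 3853) + 1/(1035 + 22794) = (5796 - 3853) + 1/23829 = 1943 + 1/23829 = 46299748/23829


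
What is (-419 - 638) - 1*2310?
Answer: -3367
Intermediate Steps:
(-419 - 638) - 1*2310 = -1057 - 2310 = -3367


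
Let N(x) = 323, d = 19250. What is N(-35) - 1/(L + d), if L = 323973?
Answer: 110861028/343223 ≈ 323.00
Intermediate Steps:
N(-35) - 1/(L + d) = 323 - 1/(323973 + 19250) = 323 - 1/343223 = 110861028/343223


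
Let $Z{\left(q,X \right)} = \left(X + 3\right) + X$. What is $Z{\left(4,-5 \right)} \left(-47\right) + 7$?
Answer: $336$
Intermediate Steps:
$Z{\left(q,X \right)} = 3 + 2 X$ ($Z{\left(q,X \right)} = \left(3 + X\right) + X = 3 + 2 X$)
$Z{\left(4,-5 \right)} \left(-47\right) + 7 = \left(3 + 2 \left(-5\right)\right) \left(-47\right) + 7 = \left(3 - 10\right) \left(-47\right) + 7 = \left(-7\right) \left(-47\right) + 7 = 329 + 7 = 336$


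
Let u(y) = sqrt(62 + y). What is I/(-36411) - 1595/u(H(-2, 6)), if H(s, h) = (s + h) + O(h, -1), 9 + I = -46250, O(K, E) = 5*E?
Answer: 46259/36411 - 1595*sqrt(61)/61 ≈ -202.95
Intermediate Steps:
I = -46259 (I = -9 - 46250 = -46259)
H(s, h) = -5 + h + s (H(s, h) = (s + h) + 5*(-1) = (h + s) - 5 = -5 + h + s)
I/(-36411) - 1595/u(H(-2, 6)) = -46259/(-36411) - 1595/sqrt(62 + (-5 + 6 - 2)) = -46259*(-1/36411) - 1595/sqrt(62 - 1) = 46259/36411 - 1595*sqrt(61)/61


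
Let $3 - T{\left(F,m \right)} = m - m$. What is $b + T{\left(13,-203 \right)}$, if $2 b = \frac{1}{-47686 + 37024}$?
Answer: $\frac{63971}{21324} \approx 3.0$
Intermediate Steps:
$T{\left(F,m \right)} = 3$ ($T{\left(F,m \right)} = 3 - \left(m - m\right) = 3 - 0 = 3 + 0 = 3$)
$b = - \frac{1}{21324}$ ($b = \frac{1}{2 \left(-47686 + 37024\right)} = \frac{1}{2 \left(-10662\right)} = \frac{1}{2} \left(- \frac{1}{10662}\right) = - \frac{1}{21324} \approx -4.6896 \cdot 10^{-5}$)
$b + T{\left(13,-203 \right)} = - \frac{1}{21324} + 3 = \frac{63971}{21324}$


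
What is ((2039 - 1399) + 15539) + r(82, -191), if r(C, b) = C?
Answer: 16261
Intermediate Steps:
((2039 - 1399) + 15539) + r(82, -191) = ((2039 - 1399) + 15539) + 82 = (640 + 15539) + 82 = 16179 + 82 = 16261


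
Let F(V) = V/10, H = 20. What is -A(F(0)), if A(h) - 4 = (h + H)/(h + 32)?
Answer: -37/8 ≈ -4.6250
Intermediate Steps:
F(V) = V/10 (F(V) = V*(⅒) = V/10)
A(h) = 4 + (20 + h)/(32 + h) (A(h) = 4 + (h + 20)/(h + 32) = 4 + (20 + h)/(32 + h))
-A(F(0)) = -(148 + 5*((⅒)*0))/(32 + (⅒)*0) = -(148 + 5*0)/(32 + 0) = -(148 + 0)/32 = -148/32 = -1*37/8 = -37/8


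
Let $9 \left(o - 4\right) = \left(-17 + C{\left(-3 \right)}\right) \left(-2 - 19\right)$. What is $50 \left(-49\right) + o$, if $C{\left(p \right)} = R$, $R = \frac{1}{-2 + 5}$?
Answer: $- \frac{21664}{9} \approx -2407.1$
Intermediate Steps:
$R = \frac{1}{3} \approx 0.33333$
$C{\left(p \right)} = \frac{1}{3}$
$o = \frac{386}{9}$ ($o = 4 + \frac{\left(-17 + \frac{1}{3}\right) \left(-2 - 19\right)}{9} = 4 + \frac{\left(- \frac{50}{3}\right) \left(-21\right)}{9} = 4 + \frac{1}{9} \cdot 350 = 4 + \frac{350}{9} = \frac{386}{9} \approx 42.889$)
$50 \left(-49\right) + o = 50 \left(-49\right) + \frac{386}{9} = -2450 + \frac{386}{9} = - \frac{21664}{9}$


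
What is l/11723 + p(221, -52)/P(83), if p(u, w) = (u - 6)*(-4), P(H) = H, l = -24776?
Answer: -638852/51211 ≈ -12.475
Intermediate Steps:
p(u, w) = 24 - 4*u (p(u, w) = (-6 + u)*(-4) = 24 - 4*u)
l/11723 + p(221, -52)/P(83) = -24776/11723 + (24 - 4*221)/83 = -24776*1/11723 + (24 - 884)*(1/83) = -1304/617 - 860*1/83 = -1304/617 - 860/83 = -638852/51211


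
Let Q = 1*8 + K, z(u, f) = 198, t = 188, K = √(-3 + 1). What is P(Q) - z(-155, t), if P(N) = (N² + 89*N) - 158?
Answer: 418 + 105*I*√2 ≈ 418.0 + 148.49*I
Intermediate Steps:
K = I*√2 (K = √(-2) = I*√2 ≈ 1.4142*I)
Q = 8 + I*√2 (Q = 1*8 + I*√2 = 8 + I*√2 ≈ 8.0 + 1.4142*I)
P(N) = -158 + N² + 89*N
P(Q) - z(-155, t) = (-158 + (8 + I*√2)² + 89*(8 + I*√2)) - 1*198 = (-158 + (8 + I*√2)² + (712 + 89*I*√2)) - 198 = (554 + (8 + I*√2)² + 89*I*√2) - 198 = 356 + (8 + I*√2)² + 89*I*√2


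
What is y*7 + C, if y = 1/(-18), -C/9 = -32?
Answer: 5177/18 ≈ 287.61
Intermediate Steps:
C = 288 (C = -9*(-32) = 288)
y = -1/18 ≈ -0.055556
y*7 + C = -1/18*7 + 288 = -7/18 + 288 = 5177/18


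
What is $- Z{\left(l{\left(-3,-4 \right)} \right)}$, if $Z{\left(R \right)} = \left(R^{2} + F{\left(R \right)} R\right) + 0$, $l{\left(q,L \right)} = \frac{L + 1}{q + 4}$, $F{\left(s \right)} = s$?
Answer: $-18$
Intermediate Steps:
$l{\left(q,L \right)} = \frac{1 + L}{4 + q}$
$Z{\left(R \right)} = 2 R^{2}$ ($Z{\left(R \right)} = \left(R^{2} + R R\right) + 0 = \left(R^{2} + R^{2}\right) + 0 = 2 R^{2} + 0 = 2 R^{2}$)
$- Z{\left(l{\left(-3,-4 \right)} \right)} = - 2 \left(\frac{1 - 4}{4 - 3}\right)^{2} = - 2 \left(1^{-1} \left(-3\right)\right)^{2} = - 2 \left(1 \left(-3\right)\right)^{2} = - 2 \left(-3\right)^{2} = - 2 \cdot 9 = \left(-1\right) 18 = -18$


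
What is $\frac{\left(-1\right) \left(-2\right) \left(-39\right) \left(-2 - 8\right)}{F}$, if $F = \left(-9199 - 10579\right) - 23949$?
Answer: $- \frac{780}{43727} \approx -0.017838$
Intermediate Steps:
$F = -43727$ ($F = -19778 - 23949 = -43727$)
$\frac{\left(-1\right) \left(-2\right) \left(-39\right) \left(-2 - 8\right)}{F} = \frac{\left(-1\right) \left(-2\right) \left(-39\right) \left(-2 - 8\right)}{-43727} = - 78 \left(-2 - 8\right) \left(- \frac{1}{43727}\right) = - 78 \left(-10\right) \left(- \frac{1}{43727}\right) = \left(-1\right) \left(-780\right) \left(- \frac{1}{43727}\right) = 780 \left(- \frac{1}{43727}\right) = - \frac{780}{43727}$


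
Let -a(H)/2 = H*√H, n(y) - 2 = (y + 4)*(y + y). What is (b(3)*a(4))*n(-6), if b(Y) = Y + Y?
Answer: -2496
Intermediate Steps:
n(y) = 2 + 2*y*(4 + y) (n(y) = 2 + (y + 4)*(y + y) = 2 + (4 + y)*(2*y) = 2 + 2*y*(4 + y))
b(Y) = 2*Y
a(H) = -2*H^(3/2) (a(H) = -2*H*√H = -2*H^(3/2))
(b(3)*a(4))*n(-6) = ((2*3)*(-2*4^(3/2)))*(2 + 2*(-6)² + 8*(-6)) = (6*(-2*8))*(2 + 2*36 - 48) = (6*(-16))*(2 + 72 - 48) = -96*26 = -2496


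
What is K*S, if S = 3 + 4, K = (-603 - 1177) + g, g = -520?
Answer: -16100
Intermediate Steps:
K = -2300 (K = (-603 - 1177) - 520 = -1780 - 520 = -2300)
S = 7
K*S = -2300*7 = -16100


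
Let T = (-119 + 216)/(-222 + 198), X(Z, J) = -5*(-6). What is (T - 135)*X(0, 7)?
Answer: -16685/4 ≈ -4171.3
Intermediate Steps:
X(Z, J) = 30
T = -97/24 (T = 97/(-24) = 97*(-1/24) = -97/24 ≈ -4.0417)
(T - 135)*X(0, 7) = (-97/24 - 135)*30 = -3337/24*30 = -16685/4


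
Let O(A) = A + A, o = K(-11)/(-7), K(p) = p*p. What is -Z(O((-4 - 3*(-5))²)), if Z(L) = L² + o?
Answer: -409827/7 ≈ -58547.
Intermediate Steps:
K(p) = p²
o = -121/7 (o = (-11)²/(-7) = 121*(-⅐) = -121/7 ≈ -17.286)
O(A) = 2*A
Z(L) = -121/7 + L² (Z(L) = L² - 121/7 = -121/7 + L²)
-Z(O((-4 - 3*(-5))²)) = -(-121/7 + (2*(-4 - 3*(-5))²)²) = -(-121/7 + (2*(-4 + 15)²)²) = -(-121/7 + (2*11²)²) = -(-121/7 + (2*121)²) = -(-121/7 + 242²) = -(-121/7 + 58564) = -1*409827/7 = -409827/7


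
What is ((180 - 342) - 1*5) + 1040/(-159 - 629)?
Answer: -33159/197 ≈ -168.32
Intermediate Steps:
((180 - 342) - 1*5) + 1040/(-159 - 629) = (-162 - 5) + 1040/(-788) = -167 - 1/788*1040 = -167 - 260/197 = -33159/197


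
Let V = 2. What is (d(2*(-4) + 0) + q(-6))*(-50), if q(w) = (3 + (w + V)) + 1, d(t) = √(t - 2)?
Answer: -50*I*√10 ≈ -158.11*I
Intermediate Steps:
d(t) = √(-2 + t)
q(w) = 6 + w (q(w) = (3 + (w + 2)) + 1 = (3 + (2 + w)) + 1 = (5 + w) + 1 = 6 + w)
(d(2*(-4) + 0) + q(-6))*(-50) = (√(-2 + (2*(-4) + 0)) + (6 - 6))*(-50) = (√(-2 + (-8 + 0)) + 0)*(-50) = (√(-2 - 8) + 0)*(-50) = (√(-10) + 0)*(-50) = (I*√10 + 0)*(-50) = (I*√10)*(-50) = -50*I*√10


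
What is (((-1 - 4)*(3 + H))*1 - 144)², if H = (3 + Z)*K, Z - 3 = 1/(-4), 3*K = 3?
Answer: 564001/16 ≈ 35250.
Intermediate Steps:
K = 1 (K = (⅓)*3 = 1)
Z = 11/4 (Z = 3 + 1/(-4) = 3 - ¼ = 11/4 ≈ 2.7500)
H = 23/4 (H = (3 + 11/4)*1 = (23/4)*1 = 23/4 ≈ 5.7500)
(((-1 - 4)*(3 + H))*1 - 144)² = (((-1 - 4)*(3 + 23/4))*1 - 144)² = (-5*35/4*1 - 144)² = (-175/4*1 - 144)² = (-175/4 - 144)² = (-751/4)² = 564001/16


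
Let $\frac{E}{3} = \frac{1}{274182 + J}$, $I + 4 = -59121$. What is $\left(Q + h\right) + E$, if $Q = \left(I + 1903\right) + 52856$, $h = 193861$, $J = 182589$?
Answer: $\frac{28851940216}{152257} \approx 1.895 \cdot 10^{5}$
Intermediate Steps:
$I = -59125$ ($I = -4 - 59121 = -59125$)
$Q = -4366$ ($Q = \left(-59125 + 1903\right) + 52856 = -57222 + 52856 = -4366$)
$E = \frac{1}{152257}$ ($E = \frac{3}{274182 + 182589} = \frac{3}{456771} = 3 \cdot \frac{1}{456771} = \frac{1}{152257} \approx 6.5678 \cdot 10^{-6}$)
$\left(Q + h\right) + E = \left(-4366 + 193861\right) + \frac{1}{152257} = 189495 + \frac{1}{152257} = \frac{28851940216}{152257}$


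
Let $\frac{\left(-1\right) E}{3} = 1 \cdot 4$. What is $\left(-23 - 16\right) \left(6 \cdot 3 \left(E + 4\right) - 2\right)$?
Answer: $5694$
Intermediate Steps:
$E = -12$ ($E = - 3 \cdot 1 \cdot 4 = \left(-3\right) 4 = -12$)
$\left(-23 - 16\right) \left(6 \cdot 3 \left(E + 4\right) - 2\right) = \left(-23 - 16\right) \left(6 \cdot 3 \left(-12 + 4\right) - 2\right) = - 39 \left(6 \cdot 3 \left(-8\right) - 2\right) = - 39 \left(6 \left(-24\right) - 2\right) = - 39 \left(-144 - 2\right) = \left(-39\right) \left(-146\right) = 5694$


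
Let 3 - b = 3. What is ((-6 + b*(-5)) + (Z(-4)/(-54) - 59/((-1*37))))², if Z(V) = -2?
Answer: 19044496/998001 ≈ 19.083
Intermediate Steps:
b = 0 (b = 3 - 1*3 = 3 - 3 = 0)
((-6 + b*(-5)) + (Z(-4)/(-54) - 59/((-1*37))))² = ((-6 + 0*(-5)) + (-2/(-54) - 59/((-1*37))))² = ((-6 + 0) + (-2*(-1/54) - 59/(-37)))² = (-6 + (1/27 - 59*(-1/37)))² = (-6 + (1/27 + 59/37))² = (-6 + 1630/999)² = (-4364/999)² = 19044496/998001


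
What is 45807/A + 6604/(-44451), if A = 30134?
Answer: 1837162021/1339486434 ≈ 1.3715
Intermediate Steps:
45807/A + 6604/(-44451) = 45807/30134 + 6604/(-44451) = 45807*(1/30134) + 6604*(-1/44451) = 45807/30134 - 6604/44451 = 1837162021/1339486434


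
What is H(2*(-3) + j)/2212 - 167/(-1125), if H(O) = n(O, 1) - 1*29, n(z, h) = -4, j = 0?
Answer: 332279/2488500 ≈ 0.13353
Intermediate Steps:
H(O) = -33 (H(O) = -4 - 1*29 = -4 - 29 = -33)
H(2*(-3) + j)/2212 - 167/(-1125) = -33/2212 - 167/(-1125) = -33*1/2212 - 167*(-1/1125) = -33/2212 + 167/1125 = 332279/2488500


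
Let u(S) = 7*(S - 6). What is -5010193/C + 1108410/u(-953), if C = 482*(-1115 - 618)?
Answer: -892228097851/5607409178 ≈ -159.12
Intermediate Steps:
u(S) = -42 + 7*S (u(S) = 7*(-6 + S) = -42 + 7*S)
C = -835306 (C = 482*(-1733) = -835306)
-5010193/C + 1108410/u(-953) = -5010193/(-835306) + 1108410/(-42 + 7*(-953)) = -5010193*(-1/835306) + 1108410/(-42 - 6671) = 5010193/835306 + 1108410/(-6713) = 5010193/835306 + 1108410*(-1/6713) = 5010193/835306 - 1108410/6713 = -892228097851/5607409178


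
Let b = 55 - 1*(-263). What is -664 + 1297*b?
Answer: 411782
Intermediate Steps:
b = 318 (b = 55 + 263 = 318)
-664 + 1297*b = -664 + 1297*318 = -664 + 412446 = 411782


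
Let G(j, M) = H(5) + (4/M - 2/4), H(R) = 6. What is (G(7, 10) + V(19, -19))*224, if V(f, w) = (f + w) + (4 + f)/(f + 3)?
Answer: 85568/55 ≈ 1555.8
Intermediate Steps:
V(f, w) = f + w + (4 + f)/(3 + f) (V(f, w) = (f + w) + (4 + f)/(3 + f) = f + w + (4 + f)/(3 + f))
G(j, M) = 11/2 + 4/M (G(j, M) = 6 + (4/M - 2/4) = 6 + (4/M - 2*¼) = 6 + (4/M - ½) = 6 + (-½ + 4/M) = 11/2 + 4/M)
(G(7, 10) + V(19, -19))*224 = ((11/2 + 4/10) + (4 + 19² + 3*(-19) + 4*19 + 19*(-19))/(3 + 19))*224 = ((11/2 + 4*(⅒)) + (4 + 361 - 57 + 76 - 361)/22)*224 = ((11/2 + ⅖) + (1/22)*23)*224 = (59/10 + 23/22)*224 = (382/55)*224 = 85568/55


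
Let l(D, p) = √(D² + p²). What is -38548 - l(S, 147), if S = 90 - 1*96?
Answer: -38548 - 3*√2405 ≈ -38695.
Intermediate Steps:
S = -6 (S = 90 - 96 = -6)
-38548 - l(S, 147) = -38548 - √((-6)² + 147²) = -38548 - √(36 + 21609) = -38548 - √21645 = -38548 - 3*√2405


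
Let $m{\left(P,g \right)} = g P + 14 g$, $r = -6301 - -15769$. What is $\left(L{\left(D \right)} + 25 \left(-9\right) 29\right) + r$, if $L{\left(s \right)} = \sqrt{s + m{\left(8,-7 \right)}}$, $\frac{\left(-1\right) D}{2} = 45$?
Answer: $2943 + 2 i \sqrt{61} \approx 2943.0 + 15.62 i$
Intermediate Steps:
$D = -90$ ($D = \left(-2\right) 45 = -90$)
$r = 9468$ ($r = -6301 + 15769 = 9468$)
$m{\left(P,g \right)} = 14 g + P g$ ($m{\left(P,g \right)} = P g + 14 g = 14 g + P g$)
$L{\left(s \right)} = \sqrt{-154 + s}$ ($L{\left(s \right)} = \sqrt{s - 7 \left(14 + 8\right)} = \sqrt{s - 154} = \sqrt{-154 + s}$)
$\left(L{\left(D \right)} + 25 \left(-9\right) 29\right) + r = \left(\sqrt{-154 - 90} + 25 \left(-9\right) 29\right) + 9468 = \left(\sqrt{-244} - 6525\right) + 9468 = \left(2 i \sqrt{61} - 6525\right) + 9468 = \left(-6525 + 2 i \sqrt{61}\right) + 9468 = 2943 + 2 i \sqrt{61}$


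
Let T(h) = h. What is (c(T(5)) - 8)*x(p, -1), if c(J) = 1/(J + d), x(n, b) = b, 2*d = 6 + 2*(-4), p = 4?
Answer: 31/4 ≈ 7.7500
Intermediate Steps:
d = -1 (d = (6 + 2*(-4))/2 = (6 - 8)/2 = (½)*(-2) = -1)
c(J) = 1/(-1 + J) (c(J) = 1/(J - 1) = 1/(-1 + J))
(c(T(5)) - 8)*x(p, -1) = (1/(-1 + 5) - 8)*(-1) = (1/4 - 8)*(-1) = (¼ - 8)*(-1) = -31/4*(-1) = 31/4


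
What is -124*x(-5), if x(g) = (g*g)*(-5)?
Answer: 15500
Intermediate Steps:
x(g) = -5*g² (x(g) = g²*(-5) = -5*g²)
-124*x(-5) = -(-620)*(-5)² = -(-620)*25 = -124*(-125) = 15500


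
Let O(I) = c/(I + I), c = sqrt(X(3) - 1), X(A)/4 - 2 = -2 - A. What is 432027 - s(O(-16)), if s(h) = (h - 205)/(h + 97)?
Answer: 4162526630610/9634829 + 9664*I*sqrt(13)/9634829 ≈ 4.3203e+5 + 0.0036165*I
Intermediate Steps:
X(A) = -4*A (X(A) = 8 + 4*(-2 - A) = 8 + (-8 - 4*A) = -4*A)
c = I*sqrt(13) (c = sqrt(-4*3 - 1) = sqrt(-12 - 1) = sqrt(-13) = I*sqrt(13) ≈ 3.6056*I)
O(I) = I*sqrt(13)/(2*I) (O(I) = (I*sqrt(13))/(I + I) = (I*sqrt(13))/((2*I)) = (I*sqrt(13))*(1/(2*I)) = I*sqrt(13)/(2*I))
s(h) = (-205 + h)/(97 + h)
432027 - s(O(-16)) = 432027 - (-205 + (1/2)*I*sqrt(13)/(-16))/(97 + (1/2)*I*sqrt(13)/(-16)) = 432027 - (-205 + (1/2)*I*sqrt(13)*(-1/16))/(97 + (1/2)*I*sqrt(13)*(-1/16)) = 432027 - (-205 - I*sqrt(13)/32)/(97 - I*sqrt(13)/32)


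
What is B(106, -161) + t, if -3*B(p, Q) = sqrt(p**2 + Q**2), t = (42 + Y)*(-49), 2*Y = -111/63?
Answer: -12089/6 - sqrt(37157)/3 ≈ -2079.1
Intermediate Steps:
Y = -37/42 (Y = (-111/63)/2 = (-111*1/63)/2 = (1/2)*(-37/21) = -37/42 ≈ -0.88095)
t = -12089/6 (t = (42 - 37/42)*(-49) = (1727/42)*(-49) = -12089/6 ≈ -2014.8)
B(p, Q) = -sqrt(Q**2 + p**2)/3 (B(p, Q) = -sqrt(p**2 + Q**2)/3 = -sqrt(Q**2 + p**2)/3)
B(106, -161) + t = -sqrt((-161)**2 + 106**2)/3 - 12089/6 = -sqrt(25921 + 11236)/3 - 12089/6 = -sqrt(37157)/3 - 12089/6 = -12089/6 - sqrt(37157)/3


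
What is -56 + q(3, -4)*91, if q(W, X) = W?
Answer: 217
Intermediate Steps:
-56 + q(3, -4)*91 = -56 + 3*91 = -56 + 273 = 217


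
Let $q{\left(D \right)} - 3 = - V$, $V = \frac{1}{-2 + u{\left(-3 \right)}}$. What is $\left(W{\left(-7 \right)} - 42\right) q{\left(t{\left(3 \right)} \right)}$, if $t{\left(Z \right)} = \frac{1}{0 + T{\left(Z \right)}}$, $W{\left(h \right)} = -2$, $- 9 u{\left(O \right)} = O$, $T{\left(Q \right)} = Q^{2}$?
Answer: $- \frac{792}{5} \approx -158.4$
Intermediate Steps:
$u{\left(O \right)} = - \frac{O}{9}$
$t{\left(Z \right)} = \frac{1}{Z^{2}}$ ($t{\left(Z \right)} = \frac{1}{0 + Z^{2}} = \frac{1}{Z^{2}}$)
$V = - \frac{3}{5}$ ($V = \frac{1}{-2 - - \frac{1}{3}} = \frac{1}{-2 + \frac{1}{3}} = \frac{1}{- \frac{5}{3}} = - \frac{3}{5} \approx -0.6$)
$q{\left(D \right)} = \frac{18}{5}$ ($q{\left(D \right)} = 3 - - \frac{3}{5} = 3 + \frac{3}{5} = \frac{18}{5}$)
$\left(W{\left(-7 \right)} - 42\right) q{\left(t{\left(3 \right)} \right)} = \left(-2 - 42\right) \frac{18}{5} = \left(-44\right) \frac{18}{5} = - \frac{792}{5}$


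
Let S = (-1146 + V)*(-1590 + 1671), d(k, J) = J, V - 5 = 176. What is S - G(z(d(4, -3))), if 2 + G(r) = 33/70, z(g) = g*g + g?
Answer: -5471443/70 ≈ -78164.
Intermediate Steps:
V = 181 (V = 5 + 176 = 181)
z(g) = g + g² (z(g) = g² + g = g + g²)
S = -78165 (S = (-1146 + 181)*(-1590 + 1671) = -965*81 = -78165)
G(r) = -107/70 (G(r) = -2 + 33/70 = -107/70)
S - G(z(d(4, -3))) = -78165 - 1*(-107/70) = -78165 + 107/70 = -5471443/70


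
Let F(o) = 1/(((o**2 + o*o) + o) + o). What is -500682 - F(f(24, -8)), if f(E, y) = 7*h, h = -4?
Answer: -757031185/1512 ≈ -5.0068e+5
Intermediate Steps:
f(E, y) = -28 (f(E, y) = 7*(-4) = -28)
F(o) = 1/(2*o + 2*o**2) (F(o) = 1/(((o**2 + o**2) + o) + o) = 1/((2*o**2 + o) + o) = 1/((o + 2*o**2) + o) = 1/(2*o + 2*o**2))
-500682 - F(f(24, -8)) = -500682 - 1/(2*(-28)*(1 - 28)) = -500682 - (-1)/(2*28*(-27)) = -500682 - (-1)*(-1)/(2*28*27) = -500682 - 1*1/1512 = -500682 - 1/1512 = -757031185/1512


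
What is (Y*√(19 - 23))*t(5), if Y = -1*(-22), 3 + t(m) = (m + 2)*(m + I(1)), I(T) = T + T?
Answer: 2024*I ≈ 2024.0*I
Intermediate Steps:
I(T) = 2*T
t(m) = -3 + (2 + m)² (t(m) = -3 + (m + 2)*(m + 2*1) = -3 + (2 + m)*(m + 2) = -3 + (2 + m)*(2 + m) = -3 + (2 + m)²)
Y = 22
(Y*√(19 - 23))*t(5) = (22*√(19 - 23))*(1 + 5² + 4*5) = (22*√(-4))*(1 + 25 + 20) = (22*(2*I))*46 = (44*I)*46 = 2024*I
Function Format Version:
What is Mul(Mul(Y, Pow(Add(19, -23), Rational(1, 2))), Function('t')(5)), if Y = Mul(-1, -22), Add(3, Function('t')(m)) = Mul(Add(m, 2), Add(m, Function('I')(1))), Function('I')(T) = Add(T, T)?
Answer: Mul(2024, I) ≈ Mul(2024.0, I)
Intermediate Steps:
Function('I')(T) = Mul(2, T)
Function('t')(m) = Add(-3, Pow(Add(2, m), 2)) (Function('t')(m) = Add(-3, Mul(Add(m, 2), Add(m, Mul(2, 1)))) = Add(-3, Mul(Add(2, m), Add(m, 2))) = Add(-3, Mul(Add(2, m), Add(2, m))) = Add(-3, Pow(Add(2, m), 2)))
Y = 22
Mul(Mul(Y, Pow(Add(19, -23), Rational(1, 2))), Function('t')(5)) = Mul(Mul(22, Pow(Add(19, -23), Rational(1, 2))), Add(1, Pow(5, 2), Mul(4, 5))) = Mul(Mul(22, Pow(-4, Rational(1, 2))), Add(1, 25, 20)) = Mul(Mul(22, Mul(2, I)), 46) = Mul(Mul(44, I), 46) = Mul(2024, I)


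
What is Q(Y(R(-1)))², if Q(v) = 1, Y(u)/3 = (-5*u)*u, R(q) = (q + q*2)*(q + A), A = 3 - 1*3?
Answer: 1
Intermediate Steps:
A = 0 (A = 3 - 3 = 0)
R(q) = 3*q² (R(q) = (q + q*2)*(q + 0) = (q + 2*q)*q = (3*q)*q = 3*q²)
Y(u) = -15*u² (Y(u) = 3*((-5*u)*u) = 3*(-5*u²) = -15*u²)
Q(Y(R(-1)))² = 1² = 1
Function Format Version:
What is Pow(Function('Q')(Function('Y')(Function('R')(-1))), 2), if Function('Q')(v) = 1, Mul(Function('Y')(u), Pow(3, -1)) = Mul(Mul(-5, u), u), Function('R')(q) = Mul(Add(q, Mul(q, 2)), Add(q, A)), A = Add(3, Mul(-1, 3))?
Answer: 1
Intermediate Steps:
A = 0 (A = Add(3, -3) = 0)
Function('R')(q) = Mul(3, Pow(q, 2)) (Function('R')(q) = Mul(Add(q, Mul(q, 2)), Add(q, 0)) = Mul(Add(q, Mul(2, q)), q) = Mul(Mul(3, q), q) = Mul(3, Pow(q, 2)))
Function('Y')(u) = Mul(-15, Pow(u, 2)) (Function('Y')(u) = Mul(3, Mul(Mul(-5, u), u)) = Mul(3, Mul(-5, Pow(u, 2))) = Mul(-15, Pow(u, 2)))
Pow(Function('Q')(Function('Y')(Function('R')(-1))), 2) = Pow(1, 2) = 1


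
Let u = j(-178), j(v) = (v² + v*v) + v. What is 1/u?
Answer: 1/63190 ≈ 1.5825e-5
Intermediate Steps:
j(v) = v + 2*v² (j(v) = (v² + v²) + v = 2*v² + v = v + 2*v²)
u = 63190 (u = -178*(1 + 2*(-178)) = -178*(1 - 356) = -178*(-355) = 63190)
1/u = 1/63190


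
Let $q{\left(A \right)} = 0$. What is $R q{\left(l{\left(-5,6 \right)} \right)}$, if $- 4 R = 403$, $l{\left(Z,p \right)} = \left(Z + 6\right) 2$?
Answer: $0$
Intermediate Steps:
$l{\left(Z,p \right)} = 12 + 2 Z$ ($l{\left(Z,p \right)} = \left(6 + Z\right) 2 = 12 + 2 Z$)
$R = - \frac{403}{4}$ ($R = \left(- \frac{1}{4}\right) 403 = - \frac{403}{4} \approx -100.75$)
$R q{\left(l{\left(-5,6 \right)} \right)} = \left(- \frac{403}{4}\right) 0 = 0$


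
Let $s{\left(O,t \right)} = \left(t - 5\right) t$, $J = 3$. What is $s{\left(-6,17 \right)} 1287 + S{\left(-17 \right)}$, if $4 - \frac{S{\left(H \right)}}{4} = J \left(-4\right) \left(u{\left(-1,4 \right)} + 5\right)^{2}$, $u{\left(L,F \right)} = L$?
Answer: $263332$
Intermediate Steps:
$S{\left(H \right)} = 784$ ($S{\left(H \right)} = 16 - 4 \cdot 3 \left(-4\right) \left(-1 + 5\right)^{2} = 16 - 4 \left(- 12 \cdot 4^{2}\right) = 16 - 4 \left(\left(-12\right) 16\right) = 16 - -768 = 16 + 768 = 784$)
$s{\left(O,t \right)} = t \left(-5 + t\right)$ ($s{\left(O,t \right)} = \left(-5 + t\right) t = t \left(-5 + t\right)$)
$s{\left(-6,17 \right)} 1287 + S{\left(-17 \right)} = 17 \left(-5 + 17\right) 1287 + 784 = 17 \cdot 12 \cdot 1287 + 784 = 204 \cdot 1287 + 784 = 262548 + 784 = 263332$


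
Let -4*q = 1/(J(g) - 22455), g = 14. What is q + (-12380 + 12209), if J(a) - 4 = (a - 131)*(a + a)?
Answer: -17597267/102908 ≈ -171.00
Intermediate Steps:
J(a) = 4 + 2*a*(-131 + a) (J(a) = 4 + (a - 131)*(a + a) = 4 + (-131 + a)*(2*a) = 4 + 2*a*(-131 + a))
q = 1/102908 (q = -1/(4*((4 - 262*14 + 2*14²) - 22455)) = -1/(4*((4 - 3668 + 2*196) - 22455)) = -1/(4*((4 - 3668 + 392) - 22455)) = -1/(4*(-3272 - 22455)) = -¼/(-25727) = -¼*(-1/25727) = 1/102908 ≈ 9.7174e-6)
q + (-12380 + 12209) = 1/102908 + (-12380 + 12209) = 1/102908 - 171 = -17597267/102908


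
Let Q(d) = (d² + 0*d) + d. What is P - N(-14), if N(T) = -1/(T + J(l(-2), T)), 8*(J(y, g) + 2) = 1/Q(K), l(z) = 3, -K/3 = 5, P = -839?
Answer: -22553161/26879 ≈ -839.06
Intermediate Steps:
K = -15 (K = -3*5 = -15)
Q(d) = d + d² (Q(d) = (d² + 0) + d = d² + d = d + d²)
J(y, g) = -3359/1680 (J(y, g) = -2 + 1/(8*((-15*(1 - 15)))) = -2 + 1/(8*((-15*(-14)))) = -2 + (⅛)/210 = -2 + (⅛)*(1/210) = -2 + 1/1680 = -3359/1680)
N(T) = -1/(-3359/1680 + T) (N(T) = -1/(T - 3359/1680) = -1/(-3359/1680 + T))
P - N(-14) = -839 - (-1680)/(-3359 + 1680*(-14)) = -839 - (-1680)/(-3359 - 23520) = -839 - (-1680)/(-26879) = -839 - (-1680)*(-1)/26879 = -839 - 1*1680/26879 = -839 - 1680/26879 = -22553161/26879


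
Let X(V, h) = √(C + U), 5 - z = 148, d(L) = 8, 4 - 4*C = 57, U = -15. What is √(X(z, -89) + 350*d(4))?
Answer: √(11200 + 2*I*√113)/2 ≈ 52.915 + 0.050223*I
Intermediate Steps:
C = -53/4 (C = 1 - ¼*57 = 1 - 57/4 = -53/4 ≈ -13.250)
z = -143 (z = 5 - 1*148 = 5 - 148 = -143)
X(V, h) = I*√113/2 (X(V, h) = √(-53/4 - 15) = √(-113/4) = I*√113/2)
√(X(z, -89) + 350*d(4)) = √(I*√113/2 + 350*8) = √(I*√113/2 + 2800) = √(2800 + I*√113/2)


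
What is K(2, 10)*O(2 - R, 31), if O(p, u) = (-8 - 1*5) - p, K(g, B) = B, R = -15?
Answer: -300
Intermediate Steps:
O(p, u) = -13 - p (O(p, u) = (-8 - 5) - p = -13 - p)
K(2, 10)*O(2 - R, 31) = 10*(-13 - (2 - 1*(-15))) = 10*(-13 - (2 + 15)) = 10*(-13 - 1*17) = 10*(-13 - 17) = 10*(-30) = -300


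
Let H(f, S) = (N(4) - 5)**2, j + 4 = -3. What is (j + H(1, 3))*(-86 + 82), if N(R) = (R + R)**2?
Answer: -13896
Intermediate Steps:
j = -7 (j = -4 - 3 = -7)
N(R) = 4*R**2 (N(R) = (2*R)**2 = 4*R**2)
H(f, S) = 3481 (H(f, S) = (4*4**2 - 5)**2 = (4*16 - 5)**2 = (64 - 5)**2 = 59**2 = 3481)
(j + H(1, 3))*(-86 + 82) = (-7 + 3481)*(-86 + 82) = 3474*(-4) = -13896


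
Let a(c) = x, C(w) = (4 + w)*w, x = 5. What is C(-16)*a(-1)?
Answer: 960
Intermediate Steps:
C(w) = w*(4 + w)
a(c) = 5
C(-16)*a(-1) = -16*(4 - 16)*5 = -16*(-12)*5 = 192*5 = 960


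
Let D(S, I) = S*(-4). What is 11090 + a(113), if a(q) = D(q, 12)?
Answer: 10638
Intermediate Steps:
D(S, I) = -4*S
a(q) = -4*q
11090 + a(113) = 11090 - 4*113 = 11090 - 452 = 10638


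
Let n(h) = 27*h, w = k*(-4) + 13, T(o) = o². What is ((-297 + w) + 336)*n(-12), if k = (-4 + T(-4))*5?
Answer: 60912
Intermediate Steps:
k = 60 (k = (-4 + (-4)²)*5 = (-4 + 16)*5 = 12*5 = 60)
w = -227 (w = 60*(-4) + 13 = -240 + 13 = -227)
((-297 + w) + 336)*n(-12) = ((-297 - 227) + 336)*(27*(-12)) = (-524 + 336)*(-324) = -188*(-324) = 60912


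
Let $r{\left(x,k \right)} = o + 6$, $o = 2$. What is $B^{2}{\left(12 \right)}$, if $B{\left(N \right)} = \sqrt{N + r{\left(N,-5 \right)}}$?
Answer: $20$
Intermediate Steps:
$r{\left(x,k \right)} = 8$ ($r{\left(x,k \right)} = 2 + 6 = 8$)
$B{\left(N \right)} = \sqrt{8 + N}$ ($B{\left(N \right)} = \sqrt{N + 8} = \sqrt{8 + N}$)
$B^{2}{\left(12 \right)} = \left(\sqrt{8 + 12}\right)^{2} = \left(\sqrt{20}\right)^{2} = \left(2 \sqrt{5}\right)^{2} = 20$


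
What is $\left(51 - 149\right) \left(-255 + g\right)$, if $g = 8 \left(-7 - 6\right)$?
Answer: $35182$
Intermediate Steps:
$g = -104$ ($g = 8 \left(-13\right) = -104$)
$\left(51 - 149\right) \left(-255 + g\right) = \left(51 - 149\right) \left(-255 - 104\right) = \left(-98\right) \left(-359\right) = 35182$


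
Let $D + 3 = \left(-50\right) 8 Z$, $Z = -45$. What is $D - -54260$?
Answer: $72257$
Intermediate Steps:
$D = 17997$ ($D = -3 + \left(-50\right) 8 \left(-45\right) = -3 - -18000 = -3 + 18000 = 17997$)
$D - -54260 = 17997 - -54260 = 17997 + 54260 = 72257$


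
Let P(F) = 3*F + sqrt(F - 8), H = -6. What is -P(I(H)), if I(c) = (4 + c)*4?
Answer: 24 - 4*I ≈ 24.0 - 4.0*I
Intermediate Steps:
I(c) = 16 + 4*c
P(F) = sqrt(-8 + F) + 3*F (P(F) = 3*F + sqrt(-8 + F) = sqrt(-8 + F) + 3*F)
-P(I(H)) = -(sqrt(-8 + (16 + 4*(-6))) + 3*(16 + 4*(-6))) = -(sqrt(-8 + (16 - 24)) + 3*(16 - 24)) = -(sqrt(-8 - 8) + 3*(-8)) = -(sqrt(-16) - 24) = -(4*I - 24) = -(-24 + 4*I) = 24 - 4*I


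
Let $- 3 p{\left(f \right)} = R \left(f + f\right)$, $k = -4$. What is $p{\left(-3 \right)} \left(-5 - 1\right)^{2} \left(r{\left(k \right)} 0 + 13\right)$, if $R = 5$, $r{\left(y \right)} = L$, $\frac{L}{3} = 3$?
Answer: $4680$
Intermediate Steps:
$L = 9$ ($L = 3 \cdot 3 = 9$)
$r{\left(y \right)} = 9$
$p{\left(f \right)} = - \frac{10 f}{3}$ ($p{\left(f \right)} = - \frac{5 \left(f + f\right)}{3} = - \frac{5 \cdot 2 f}{3} = - \frac{10 f}{3}$)
$p{\left(-3 \right)} \left(-5 - 1\right)^{2} \left(r{\left(k \right)} 0 + 13\right) = \left(- \frac{10}{3}\right) \left(-3\right) \left(-5 - 1\right)^{2} \left(9 \cdot 0 + 13\right) = 10 \left(-6\right)^{2} \left(0 + 13\right) = 10 \cdot 36 \cdot 13 = 360 \cdot 13 = 4680$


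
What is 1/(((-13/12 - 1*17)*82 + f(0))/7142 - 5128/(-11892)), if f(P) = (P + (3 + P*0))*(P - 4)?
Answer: 42466332/9423809 ≈ 4.5063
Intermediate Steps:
f(P) = (-4 + P)*(3 + P) (f(P) = (P + (3 + 0))*(-4 + P) = (P + 3)*(-4 + P) = (3 + P)*(-4 + P) = (-4 + P)*(3 + P))
1/(((-13/12 - 1*17)*82 + f(0))/7142 - 5128/(-11892)) = 1/(((-13/12 - 1*17)*82 + (-12 + 0**2 - 1*0))/7142 - 5128/(-11892)) = 1/(((-13*1/12 - 17)*82 + (-12 + 0 + 0))*(1/7142) - 5128*(-1/11892)) = 1/(((-13/12 - 17)*82 - 12)*(1/7142) + 1282/2973) = 1/((-217/12*82 - 12)*(1/7142) + 1282/2973) = 1/((-8897/6 - 12)*(1/7142) + 1282/2973) = 1/(-8969/6*1/7142 + 1282/2973) = 1/(-8969/42852 + 1282/2973) = 1/(9423809/42466332) = 42466332/9423809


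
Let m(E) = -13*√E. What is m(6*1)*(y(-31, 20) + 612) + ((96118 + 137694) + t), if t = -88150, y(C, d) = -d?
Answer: 145662 - 7696*√6 ≈ 1.2681e+5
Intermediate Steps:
m(6*1)*(y(-31, 20) + 612) + ((96118 + 137694) + t) = (-13*√6)*(-1*20 + 612) + ((96118 + 137694) - 88150) = (-13*√6)*(-20 + 612) + (233812 - 88150) = -13*√6*592 + 145662 = -7696*√6 + 145662 = 145662 - 7696*√6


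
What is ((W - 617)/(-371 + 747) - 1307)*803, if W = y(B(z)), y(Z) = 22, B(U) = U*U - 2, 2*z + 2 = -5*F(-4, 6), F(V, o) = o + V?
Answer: -395097681/376 ≈ -1.0508e+6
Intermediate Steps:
F(V, o) = V + o
z = -6 (z = -1 + (-5*(-4 + 6))/2 = -1 + (-5*2)/2 = -1 + (½)*(-10) = -1 - 5 = -6)
B(U) = -2 + U² (B(U) = U² - 2 = -2 + U²)
W = 22
((W - 617)/(-371 + 747) - 1307)*803 = ((22 - 617)/(-371 + 747) - 1307)*803 = (-595/376 - 1307)*803 = -492027/376*803 = -395097681/376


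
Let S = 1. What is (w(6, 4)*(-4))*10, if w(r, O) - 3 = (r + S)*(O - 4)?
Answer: -120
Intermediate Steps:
w(r, O) = 3 + (1 + r)*(-4 + O) (w(r, O) = 3 + (r + 1)*(O - 4) = 3 + (1 + r)*(-4 + O))
(w(6, 4)*(-4))*10 = ((-1 + 4 - 4*6 + 4*6)*(-4))*10 = ((-1 + 4 - 24 + 24)*(-4))*10 = (3*(-4))*10 = -12*10 = -120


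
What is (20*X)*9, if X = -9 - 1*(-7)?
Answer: -360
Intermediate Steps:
X = -2 (X = -9 + 7 = -2)
(20*X)*9 = (20*(-2))*9 = -40*9 = -360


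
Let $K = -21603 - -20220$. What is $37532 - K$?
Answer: $38915$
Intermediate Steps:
$K = -1383$ ($K = -21603 + 20220 = -1383$)
$37532 - K = 37532 - -1383 = 37532 + 1383 = 38915$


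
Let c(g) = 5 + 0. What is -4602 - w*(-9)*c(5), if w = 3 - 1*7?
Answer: -4782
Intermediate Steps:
w = -4 (w = 3 - 7 = -4)
c(g) = 5
-4602 - w*(-9)*c(5) = -4602 - (-4*(-9))*5 = -4602 - 36*5 = -4602 - 1*180 = -4602 - 180 = -4782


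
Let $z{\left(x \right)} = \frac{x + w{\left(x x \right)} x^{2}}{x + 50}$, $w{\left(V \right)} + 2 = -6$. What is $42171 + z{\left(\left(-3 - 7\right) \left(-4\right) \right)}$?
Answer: $\frac{378263}{9} \approx 42029.0$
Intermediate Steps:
$w{\left(V \right)} = -8$ ($w{\left(V \right)} = -2 - 6 = -8$)
$z{\left(x \right)} = \frac{x - 8 x^{2}}{50 + x}$ ($z{\left(x \right)} = \frac{x - 8 x^{2}}{x + 50} = \frac{x - 8 x^{2}}{50 + x}$)
$42171 + z{\left(\left(-3 - 7\right) \left(-4\right) \right)} = 42171 + \frac{\left(-3 - 7\right) \left(-4\right) \left(1 - 8 \left(-3 - 7\right) \left(-4\right)\right)}{50 + \left(-3 - 7\right) \left(-4\right)} = 42171 + \frac{\left(-10\right) \left(-4\right) \left(1 - 8 \left(\left(-10\right) \left(-4\right)\right)\right)}{50 - -40} = 42171 + \frac{40 \left(1 - 320\right)}{50 + 40} = 42171 + \frac{40 \left(1 - 320\right)}{90} = 42171 + 40 \cdot \frac{1}{90} \left(-319\right) = 42171 - \frac{1276}{9} = \frac{378263}{9}$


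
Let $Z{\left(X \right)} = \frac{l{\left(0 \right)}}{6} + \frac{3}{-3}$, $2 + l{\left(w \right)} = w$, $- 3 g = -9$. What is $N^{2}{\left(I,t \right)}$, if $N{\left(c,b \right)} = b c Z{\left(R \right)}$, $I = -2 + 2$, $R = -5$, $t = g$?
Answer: $0$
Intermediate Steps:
$g = 3$ ($g = \left(- \frac{1}{3}\right) \left(-9\right) = 3$)
$l{\left(w \right)} = -2 + w$
$t = 3$
$I = 0$
$Z{\left(X \right)} = - \frac{4}{3}$ ($Z{\left(X \right)} = \frac{-2 + 0}{6} + \frac{3}{-3} = \left(-2\right) \frac{1}{6} + 3 \left(- \frac{1}{3}\right) = - \frac{1}{3} - 1 = - \frac{4}{3}$)
$N{\left(c,b \right)} = - \frac{4 b c}{3}$ ($N{\left(c,b \right)} = b c \left(- \frac{4}{3}\right) = - \frac{4 b c}{3}$)
$N^{2}{\left(I,t \right)} = \left(\left(- \frac{4}{3}\right) 3 \cdot 0\right)^{2} = 0^{2} = 0$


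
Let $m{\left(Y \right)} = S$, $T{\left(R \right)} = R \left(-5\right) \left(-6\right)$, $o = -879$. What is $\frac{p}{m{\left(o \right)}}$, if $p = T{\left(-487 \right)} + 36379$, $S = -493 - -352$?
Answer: $- \frac{21769}{141} \approx -154.39$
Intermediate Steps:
$S = -141$ ($S = -493 + 352 = -141$)
$T{\left(R \right)} = 30 R$ ($T{\left(R \right)} = - 5 R \left(-6\right) = 30 R$)
$m{\left(Y \right)} = -141$
$p = 21769$ ($p = 30 \left(-487\right) + 36379 = -14610 + 36379 = 21769$)
$\frac{p}{m{\left(o \right)}} = \frac{21769}{-141} = 21769 \left(- \frac{1}{141}\right) = - \frac{21769}{141}$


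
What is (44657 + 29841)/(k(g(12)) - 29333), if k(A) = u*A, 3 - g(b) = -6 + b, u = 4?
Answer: -74498/29345 ≈ -2.5387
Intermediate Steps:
g(b) = 9 - b (g(b) = 3 - (-6 + b) = 3 + (6 - b) = 9 - b)
k(A) = 4*A
(44657 + 29841)/(k(g(12)) - 29333) = (44657 + 29841)/(4*(9 - 1*12) - 29333) = 74498/(4*(9 - 12) - 29333) = 74498/(4*(-3) - 29333) = 74498/(-12 - 29333) = 74498/(-29345) = 74498*(-1/29345) = -74498/29345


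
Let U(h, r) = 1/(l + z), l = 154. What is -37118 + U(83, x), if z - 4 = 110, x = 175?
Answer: -9947623/268 ≈ -37118.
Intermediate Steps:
z = 114 (z = 4 + 110 = 114)
U(h, r) = 1/268 (U(h, r) = 1/(154 + 114) = 1/268)
-37118 + U(83, x) = -37118 + 1/268 = -9947623/268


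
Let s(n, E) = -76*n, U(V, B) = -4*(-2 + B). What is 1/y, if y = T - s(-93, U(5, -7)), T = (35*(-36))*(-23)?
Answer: 1/21912 ≈ 4.5637e-5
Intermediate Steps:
U(V, B) = 8 - 4*B
T = 28980 (T = -1260*(-23) = 28980)
y = 21912 (y = 28980 - (-76)*(-93) = 28980 - 1*7068 = 28980 - 7068 = 21912)
1/y = 1/21912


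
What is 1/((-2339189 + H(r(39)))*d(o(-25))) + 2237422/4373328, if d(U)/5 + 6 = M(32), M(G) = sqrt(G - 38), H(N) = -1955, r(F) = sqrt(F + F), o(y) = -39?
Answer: 2864600821097/5599229238330 + I*sqrt(6)/491640240 ≈ 0.51161 + 4.9823e-9*I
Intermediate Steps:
r(F) = sqrt(2)*sqrt(F) (r(F) = sqrt(2*F) = sqrt(2)*sqrt(F))
M(G) = sqrt(-38 + G)
d(U) = -30 + 5*I*sqrt(6) (d(U) = -30 + 5*sqrt(-38 + 32) = -30 + 5*sqrt(-6) = -30 + 5*(I*sqrt(6)) = -30 + 5*I*sqrt(6))
1/((-2339189 + H(r(39)))*d(o(-25))) + 2237422/4373328 = 1/((-2339189 - 1955)*(-30 + 5*I*sqrt(6))) + 2237422/4373328 = 1/((-2341144)*(-30 + 5*I*sqrt(6))) + 2237422*(1/4373328) = -1/(2341144*(-30 + 5*I*sqrt(6))) + 1118711/2186664 = 1118711/2186664 - 1/(2341144*(-30 + 5*I*sqrt(6)))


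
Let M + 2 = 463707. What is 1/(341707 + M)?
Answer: 1/805412 ≈ 1.2416e-6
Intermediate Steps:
M = 463705 (M = -2 + 463707 = 463705)
1/(341707 + M) = 1/(341707 + 463705) = 1/805412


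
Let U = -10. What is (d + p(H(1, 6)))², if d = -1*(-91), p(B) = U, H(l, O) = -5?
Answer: 6561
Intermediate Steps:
p(B) = -10
d = 91
(d + p(H(1, 6)))² = (91 - 10)² = 81² = 6561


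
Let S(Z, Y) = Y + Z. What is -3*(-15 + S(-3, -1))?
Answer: 57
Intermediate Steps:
-3*(-15 + S(-3, -1)) = -3*(-15 + (-1 - 3)) = -3*(-15 - 4) = -3*(-19) = 57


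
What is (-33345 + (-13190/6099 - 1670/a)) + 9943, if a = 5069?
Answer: -723569322502/30915831 ≈ -23405.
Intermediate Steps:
(-33345 + (-13190/6099 - 1670/a)) + 9943 = (-33345 + (-13190/6099 - 1670/5069)) + 9943 = (-33345 - 77045440/30915831) + 9943 = -1030965430135/30915831 + 9943 = -723569322502/30915831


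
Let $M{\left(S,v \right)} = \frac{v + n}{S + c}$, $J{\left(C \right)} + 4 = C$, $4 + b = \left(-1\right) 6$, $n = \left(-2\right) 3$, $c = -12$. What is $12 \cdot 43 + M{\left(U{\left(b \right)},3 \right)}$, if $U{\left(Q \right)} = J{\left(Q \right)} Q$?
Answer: $\frac{66045}{128} \approx 515.98$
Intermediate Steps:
$n = -6$
$b = -10$ ($b = -4 - 6 = -10$)
$J{\left(C \right)} = -4 + C$
$U{\left(Q \right)} = Q \left(-4 + Q\right)$ ($U{\left(Q \right)} = \left(-4 + Q\right) Q = Q \left(-4 + Q\right)$)
$M{\left(S,v \right)} = \frac{-6 + v}{-12 + S}$ ($M{\left(S,v \right)} = \frac{v - 6}{S - 12} = \frac{-6 + v}{-12 + S}$)
$12 \cdot 43 + M{\left(U{\left(b \right)},3 \right)} = 12 \cdot 43 + \frac{-6 + 3}{-12 - 10 \left(-4 - 10\right)} = 516 + \frac{1}{-12 - -140} \left(-3\right) = 516 + \frac{1}{-12 + 140} \left(-3\right) = 516 + \frac{1}{128} \left(-3\right) = 516 - \frac{3}{128} = \frac{66045}{128}$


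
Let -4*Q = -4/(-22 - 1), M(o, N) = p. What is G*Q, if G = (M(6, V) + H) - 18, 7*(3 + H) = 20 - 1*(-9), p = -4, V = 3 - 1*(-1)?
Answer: 146/161 ≈ 0.90683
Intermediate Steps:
V = 4 (V = 3 + 1 = 4)
M(o, N) = -4
H = 8/7 (H = -3 + (20 - 1*(-9))/7 = -3 + (20 + 9)/7 = -3 + (1/7)*29 = -3 + 29/7 = 8/7 ≈ 1.1429)
G = -146/7 (G = (-4 + 8/7) - 18 = -20/7 - 18 = -146/7 ≈ -20.857)
Q = -1/23 (Q = -(-1)/(-22 - 1) = -(-1)/(-23) = -(-1)*(-1)/23 = -1/4*4/23 = -1/23 ≈ -0.043478)
G*Q = -146/7*(-1/23) = 146/161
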